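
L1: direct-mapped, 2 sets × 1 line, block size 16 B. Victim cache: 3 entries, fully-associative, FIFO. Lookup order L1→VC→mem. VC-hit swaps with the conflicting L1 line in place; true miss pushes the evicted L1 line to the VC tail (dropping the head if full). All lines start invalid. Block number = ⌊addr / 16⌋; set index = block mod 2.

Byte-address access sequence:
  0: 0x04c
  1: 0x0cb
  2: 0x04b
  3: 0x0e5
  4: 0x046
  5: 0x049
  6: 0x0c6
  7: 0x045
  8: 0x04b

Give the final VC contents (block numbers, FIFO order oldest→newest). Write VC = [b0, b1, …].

VC = [12, 14]

  [0] addr=0x4c blk=4 s=0: MISS | VC []
  [1] addr=0xcb blk=12 s=0: MISS | VC [4]
  [2] addr=0x4b blk=4 s=0: VC-HIT | VC [12]
  [3] addr=0xe5 blk=14 s=0: MISS | VC [12, 4]
  [4] addr=0x46 blk=4 s=0: VC-HIT | VC [12, 14]
  [5] addr=0x49 blk=4 s=0: L1-HIT | VC [12, 14]
  [6] addr=0xc6 blk=12 s=0: VC-HIT | VC [4, 14]
  [7] addr=0x45 blk=4 s=0: VC-HIT | VC [12, 14]
  [8] addr=0x4b blk=4 s=0: L1-HIT | VC [12, 14]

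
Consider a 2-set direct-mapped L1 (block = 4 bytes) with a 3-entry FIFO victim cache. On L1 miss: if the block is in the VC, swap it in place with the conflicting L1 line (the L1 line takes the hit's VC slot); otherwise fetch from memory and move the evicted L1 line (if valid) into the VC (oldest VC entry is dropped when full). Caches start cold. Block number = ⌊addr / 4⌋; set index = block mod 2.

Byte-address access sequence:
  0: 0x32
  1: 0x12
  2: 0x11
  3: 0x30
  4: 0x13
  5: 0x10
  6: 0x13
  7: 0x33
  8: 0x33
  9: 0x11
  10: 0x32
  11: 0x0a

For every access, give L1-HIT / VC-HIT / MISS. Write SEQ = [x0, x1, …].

SEQ = [MISS, MISS, L1-HIT, VC-HIT, VC-HIT, L1-HIT, L1-HIT, VC-HIT, L1-HIT, VC-HIT, VC-HIT, MISS]

0: 0x32 (blk 12, set 0) → MISS  vc=[]
1: 0x12 (blk 4, set 0) → MISS  vc=[12]
2: 0x11 (blk 4, set 0) → L1-HIT  vc=[12]
3: 0x30 (blk 12, set 0) → VC-HIT  vc=[4]
4: 0x13 (blk 4, set 0) → VC-HIT  vc=[12]
5: 0x10 (blk 4, set 0) → L1-HIT  vc=[12]
6: 0x13 (blk 4, set 0) → L1-HIT  vc=[12]
7: 0x33 (blk 12, set 0) → VC-HIT  vc=[4]
8: 0x33 (blk 12, set 0) → L1-HIT  vc=[4]
9: 0x11 (blk 4, set 0) → VC-HIT  vc=[12]
10: 0x32 (blk 12, set 0) → VC-HIT  vc=[4]
11: 0xa (blk 2, set 0) → MISS  vc=[4, 12]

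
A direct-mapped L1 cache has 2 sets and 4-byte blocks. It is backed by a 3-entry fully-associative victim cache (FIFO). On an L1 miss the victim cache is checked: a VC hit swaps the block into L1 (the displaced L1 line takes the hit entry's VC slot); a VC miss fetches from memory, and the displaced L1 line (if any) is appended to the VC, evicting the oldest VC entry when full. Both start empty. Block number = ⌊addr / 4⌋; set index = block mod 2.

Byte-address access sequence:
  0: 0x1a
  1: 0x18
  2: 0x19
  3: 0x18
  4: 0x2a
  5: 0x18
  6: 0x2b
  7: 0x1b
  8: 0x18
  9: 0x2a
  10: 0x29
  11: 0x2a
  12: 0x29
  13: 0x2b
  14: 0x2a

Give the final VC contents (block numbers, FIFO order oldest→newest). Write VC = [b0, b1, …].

#0 0x1a→b6/s0 MISS; vc=[]
#1 0x18→b6/s0 L1-HIT; vc=[]
#2 0x19→b6/s0 L1-HIT; vc=[]
#3 0x18→b6/s0 L1-HIT; vc=[]
#4 0x2a→b10/s0 MISS; vc=[6]
#5 0x18→b6/s0 VC-HIT; vc=[10]
#6 0x2b→b10/s0 VC-HIT; vc=[6]
#7 0x1b→b6/s0 VC-HIT; vc=[10]
#8 0x18→b6/s0 L1-HIT; vc=[10]
#9 0x2a→b10/s0 VC-HIT; vc=[6]
#10 0x29→b10/s0 L1-HIT; vc=[6]
#11 0x2a→b10/s0 L1-HIT; vc=[6]
#12 0x29→b10/s0 L1-HIT; vc=[6]
#13 0x2b→b10/s0 L1-HIT; vc=[6]
#14 0x2a→b10/s0 L1-HIT; vc=[6]

VC = [6]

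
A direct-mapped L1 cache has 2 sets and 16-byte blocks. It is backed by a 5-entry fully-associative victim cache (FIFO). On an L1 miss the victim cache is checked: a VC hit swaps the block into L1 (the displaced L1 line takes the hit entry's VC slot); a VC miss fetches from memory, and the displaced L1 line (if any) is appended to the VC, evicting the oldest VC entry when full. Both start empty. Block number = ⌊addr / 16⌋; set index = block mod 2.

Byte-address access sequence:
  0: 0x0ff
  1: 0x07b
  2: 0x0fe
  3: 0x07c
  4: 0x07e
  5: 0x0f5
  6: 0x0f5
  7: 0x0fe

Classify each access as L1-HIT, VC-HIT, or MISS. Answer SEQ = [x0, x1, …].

#0 0xff→b15/s1 MISS; vc=[]
#1 0x7b→b7/s1 MISS; vc=[15]
#2 0xfe→b15/s1 VC-HIT; vc=[7]
#3 0x7c→b7/s1 VC-HIT; vc=[15]
#4 0x7e→b7/s1 L1-HIT; vc=[15]
#5 0xf5→b15/s1 VC-HIT; vc=[7]
#6 0xf5→b15/s1 L1-HIT; vc=[7]
#7 0xfe→b15/s1 L1-HIT; vc=[7]

SEQ = [MISS, MISS, VC-HIT, VC-HIT, L1-HIT, VC-HIT, L1-HIT, L1-HIT]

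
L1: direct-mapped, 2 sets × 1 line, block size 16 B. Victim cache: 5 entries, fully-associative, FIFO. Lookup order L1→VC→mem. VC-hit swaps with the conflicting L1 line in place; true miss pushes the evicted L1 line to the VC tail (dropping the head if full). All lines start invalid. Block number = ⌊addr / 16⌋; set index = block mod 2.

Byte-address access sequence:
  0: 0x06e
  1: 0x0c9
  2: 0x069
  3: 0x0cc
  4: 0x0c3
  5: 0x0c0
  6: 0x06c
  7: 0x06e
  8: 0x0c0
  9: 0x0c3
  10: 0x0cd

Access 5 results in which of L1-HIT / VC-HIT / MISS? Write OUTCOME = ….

#0 0x6e→b6/s0 MISS; vc=[]
#1 0xc9→b12/s0 MISS; vc=[6]
#2 0x69→b6/s0 VC-HIT; vc=[12]
#3 0xcc→b12/s0 VC-HIT; vc=[6]
#4 0xc3→b12/s0 L1-HIT; vc=[6]
#5 0xc0→b12/s0 L1-HIT; vc=[6]
#6 0x6c→b6/s0 VC-HIT; vc=[12]
#7 0x6e→b6/s0 L1-HIT; vc=[12]
#8 0xc0→b12/s0 VC-HIT; vc=[6]
#9 0xc3→b12/s0 L1-HIT; vc=[6]
#10 0xcd→b12/s0 L1-HIT; vc=[6]

OUTCOME = L1-HIT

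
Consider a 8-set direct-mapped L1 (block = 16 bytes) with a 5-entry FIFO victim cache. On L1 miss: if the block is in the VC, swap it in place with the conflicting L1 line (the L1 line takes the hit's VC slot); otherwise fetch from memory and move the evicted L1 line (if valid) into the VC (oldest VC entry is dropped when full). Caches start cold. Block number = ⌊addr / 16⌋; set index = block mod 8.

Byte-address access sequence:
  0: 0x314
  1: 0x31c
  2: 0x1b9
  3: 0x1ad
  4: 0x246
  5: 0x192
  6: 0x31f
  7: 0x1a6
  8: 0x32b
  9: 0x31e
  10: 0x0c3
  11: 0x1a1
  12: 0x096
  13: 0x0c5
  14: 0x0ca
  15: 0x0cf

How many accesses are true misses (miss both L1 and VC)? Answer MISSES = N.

MISSES = 8

#0 0x314→b49/s1 MISS; vc=[]
#1 0x31c→b49/s1 L1-HIT; vc=[]
#2 0x1b9→b27/s3 MISS; vc=[]
#3 0x1ad→b26/s2 MISS; vc=[]
#4 0x246→b36/s4 MISS; vc=[]
#5 0x192→b25/s1 MISS; vc=[49]
#6 0x31f→b49/s1 VC-HIT; vc=[25]
#7 0x1a6→b26/s2 L1-HIT; vc=[25]
#8 0x32b→b50/s2 MISS; vc=[25,26]
#9 0x31e→b49/s1 L1-HIT; vc=[25,26]
#10 0xc3→b12/s4 MISS; vc=[25,26,36]
#11 0x1a1→b26/s2 VC-HIT; vc=[25,50,36]
#12 0x96→b9/s1 MISS; vc=[25,50,36,49]
#13 0xc5→b12/s4 L1-HIT; vc=[25,50,36,49]
#14 0xca→b12/s4 L1-HIT; vc=[25,50,36,49]
#15 0xcf→b12/s4 L1-HIT; vc=[25,50,36,49]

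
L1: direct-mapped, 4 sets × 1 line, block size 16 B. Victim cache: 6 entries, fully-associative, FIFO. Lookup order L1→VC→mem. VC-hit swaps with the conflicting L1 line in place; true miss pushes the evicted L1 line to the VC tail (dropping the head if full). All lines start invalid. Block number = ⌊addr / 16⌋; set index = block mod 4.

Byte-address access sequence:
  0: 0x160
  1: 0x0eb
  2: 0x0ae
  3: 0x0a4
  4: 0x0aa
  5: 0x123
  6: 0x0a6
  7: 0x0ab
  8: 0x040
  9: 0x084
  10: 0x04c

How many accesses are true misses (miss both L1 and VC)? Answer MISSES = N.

#0 0x160→b22/s2 MISS; vc=[]
#1 0xeb→b14/s2 MISS; vc=[22]
#2 0xae→b10/s2 MISS; vc=[22,14]
#3 0xa4→b10/s2 L1-HIT; vc=[22,14]
#4 0xaa→b10/s2 L1-HIT; vc=[22,14]
#5 0x123→b18/s2 MISS; vc=[22,14,10]
#6 0xa6→b10/s2 VC-HIT; vc=[22,14,18]
#7 0xab→b10/s2 L1-HIT; vc=[22,14,18]
#8 0x40→b4/s0 MISS; vc=[22,14,18]
#9 0x84→b8/s0 MISS; vc=[22,14,18,4]
#10 0x4c→b4/s0 VC-HIT; vc=[22,14,18,8]

MISSES = 6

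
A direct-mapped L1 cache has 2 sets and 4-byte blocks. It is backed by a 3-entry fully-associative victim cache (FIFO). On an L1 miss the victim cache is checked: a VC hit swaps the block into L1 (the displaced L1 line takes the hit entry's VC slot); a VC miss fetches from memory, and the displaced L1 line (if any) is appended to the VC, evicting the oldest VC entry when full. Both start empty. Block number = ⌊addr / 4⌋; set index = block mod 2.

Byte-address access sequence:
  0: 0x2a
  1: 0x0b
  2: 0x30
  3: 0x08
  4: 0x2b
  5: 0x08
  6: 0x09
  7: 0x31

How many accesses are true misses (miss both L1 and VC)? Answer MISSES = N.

  [0] addr=0x2a blk=10 s=0: MISS | VC []
  [1] addr=0xb blk=2 s=0: MISS | VC [10]
  [2] addr=0x30 blk=12 s=0: MISS | VC [10, 2]
  [3] addr=0x8 blk=2 s=0: VC-HIT | VC [10, 12]
  [4] addr=0x2b blk=10 s=0: VC-HIT | VC [2, 12]
  [5] addr=0x8 blk=2 s=0: VC-HIT | VC [10, 12]
  [6] addr=0x9 blk=2 s=0: L1-HIT | VC [10, 12]
  [7] addr=0x31 blk=12 s=0: VC-HIT | VC [10, 2]

MISSES = 3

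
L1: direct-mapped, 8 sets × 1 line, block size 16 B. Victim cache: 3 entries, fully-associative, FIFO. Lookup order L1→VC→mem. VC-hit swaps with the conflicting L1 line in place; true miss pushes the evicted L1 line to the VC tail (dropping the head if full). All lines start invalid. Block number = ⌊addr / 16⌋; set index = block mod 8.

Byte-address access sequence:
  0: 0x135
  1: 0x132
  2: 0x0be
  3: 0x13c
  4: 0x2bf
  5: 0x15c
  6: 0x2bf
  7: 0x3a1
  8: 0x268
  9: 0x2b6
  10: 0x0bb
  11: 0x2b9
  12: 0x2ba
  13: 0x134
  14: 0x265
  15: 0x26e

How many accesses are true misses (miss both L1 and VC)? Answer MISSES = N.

0: 0x135 (blk 19, set 3) → MISS  vc=[]
1: 0x132 (blk 19, set 3) → L1-HIT  vc=[]
2: 0xbe (blk 11, set 3) → MISS  vc=[19]
3: 0x13c (blk 19, set 3) → VC-HIT  vc=[11]
4: 0x2bf (blk 43, set 3) → MISS  vc=[11, 19]
5: 0x15c (blk 21, set 5) → MISS  vc=[11, 19]
6: 0x2bf (blk 43, set 3) → L1-HIT  vc=[11, 19]
7: 0x3a1 (blk 58, set 2) → MISS  vc=[11, 19]
8: 0x268 (blk 38, set 6) → MISS  vc=[11, 19]
9: 0x2b6 (blk 43, set 3) → L1-HIT  vc=[11, 19]
10: 0xbb (blk 11, set 3) → VC-HIT  vc=[43, 19]
11: 0x2b9 (blk 43, set 3) → VC-HIT  vc=[11, 19]
12: 0x2ba (blk 43, set 3) → L1-HIT  vc=[11, 19]
13: 0x134 (blk 19, set 3) → VC-HIT  vc=[11, 43]
14: 0x265 (blk 38, set 6) → L1-HIT  vc=[11, 43]
15: 0x26e (blk 38, set 6) → L1-HIT  vc=[11, 43]

MISSES = 6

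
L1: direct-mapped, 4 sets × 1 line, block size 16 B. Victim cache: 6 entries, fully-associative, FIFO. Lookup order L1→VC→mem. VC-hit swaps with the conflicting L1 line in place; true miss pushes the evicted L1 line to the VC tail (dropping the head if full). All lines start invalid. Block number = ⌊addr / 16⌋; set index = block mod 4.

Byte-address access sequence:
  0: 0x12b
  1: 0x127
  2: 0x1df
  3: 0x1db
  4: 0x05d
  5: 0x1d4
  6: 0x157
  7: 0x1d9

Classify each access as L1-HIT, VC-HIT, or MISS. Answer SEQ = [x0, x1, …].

SEQ = [MISS, L1-HIT, MISS, L1-HIT, MISS, VC-HIT, MISS, VC-HIT]

  [0] addr=0x12b blk=18 s=2: MISS | VC []
  [1] addr=0x127 blk=18 s=2: L1-HIT | VC []
  [2] addr=0x1df blk=29 s=1: MISS | VC []
  [3] addr=0x1db blk=29 s=1: L1-HIT | VC []
  [4] addr=0x5d blk=5 s=1: MISS | VC [29]
  [5] addr=0x1d4 blk=29 s=1: VC-HIT | VC [5]
  [6] addr=0x157 blk=21 s=1: MISS | VC [5, 29]
  [7] addr=0x1d9 blk=29 s=1: VC-HIT | VC [5, 21]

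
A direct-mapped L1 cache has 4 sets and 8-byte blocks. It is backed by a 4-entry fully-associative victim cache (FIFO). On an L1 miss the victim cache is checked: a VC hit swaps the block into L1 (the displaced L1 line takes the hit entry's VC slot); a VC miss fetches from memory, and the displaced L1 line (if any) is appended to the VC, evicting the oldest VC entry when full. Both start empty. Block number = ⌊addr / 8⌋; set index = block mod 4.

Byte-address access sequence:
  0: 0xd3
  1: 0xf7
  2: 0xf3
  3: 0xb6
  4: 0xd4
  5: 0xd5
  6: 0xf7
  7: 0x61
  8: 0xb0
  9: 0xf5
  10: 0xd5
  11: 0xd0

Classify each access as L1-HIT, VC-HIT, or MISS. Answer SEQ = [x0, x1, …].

#0 0xd3→b26/s2 MISS; vc=[]
#1 0xf7→b30/s2 MISS; vc=[26]
#2 0xf3→b30/s2 L1-HIT; vc=[26]
#3 0xb6→b22/s2 MISS; vc=[26,30]
#4 0xd4→b26/s2 VC-HIT; vc=[22,30]
#5 0xd5→b26/s2 L1-HIT; vc=[22,30]
#6 0xf7→b30/s2 VC-HIT; vc=[22,26]
#7 0x61→b12/s0 MISS; vc=[22,26]
#8 0xb0→b22/s2 VC-HIT; vc=[30,26]
#9 0xf5→b30/s2 VC-HIT; vc=[22,26]
#10 0xd5→b26/s2 VC-HIT; vc=[22,30]
#11 0xd0→b26/s2 L1-HIT; vc=[22,30]

SEQ = [MISS, MISS, L1-HIT, MISS, VC-HIT, L1-HIT, VC-HIT, MISS, VC-HIT, VC-HIT, VC-HIT, L1-HIT]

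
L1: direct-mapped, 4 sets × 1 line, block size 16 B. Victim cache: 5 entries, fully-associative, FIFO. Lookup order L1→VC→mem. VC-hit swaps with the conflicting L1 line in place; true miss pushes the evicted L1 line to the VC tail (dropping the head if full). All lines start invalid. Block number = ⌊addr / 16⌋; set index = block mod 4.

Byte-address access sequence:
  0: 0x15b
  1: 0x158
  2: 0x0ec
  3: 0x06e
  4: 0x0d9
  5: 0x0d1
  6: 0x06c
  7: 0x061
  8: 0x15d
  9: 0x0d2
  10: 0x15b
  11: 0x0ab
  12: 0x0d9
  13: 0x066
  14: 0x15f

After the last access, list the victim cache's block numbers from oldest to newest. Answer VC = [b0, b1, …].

  [0] addr=0x15b blk=21 s=1: MISS | VC []
  [1] addr=0x158 blk=21 s=1: L1-HIT | VC []
  [2] addr=0xec blk=14 s=2: MISS | VC []
  [3] addr=0x6e blk=6 s=2: MISS | VC [14]
  [4] addr=0xd9 blk=13 s=1: MISS | VC [14, 21]
  [5] addr=0xd1 blk=13 s=1: L1-HIT | VC [14, 21]
  [6] addr=0x6c blk=6 s=2: L1-HIT | VC [14, 21]
  [7] addr=0x61 blk=6 s=2: L1-HIT | VC [14, 21]
  [8] addr=0x15d blk=21 s=1: VC-HIT | VC [14, 13]
  [9] addr=0xd2 blk=13 s=1: VC-HIT | VC [14, 21]
  [10] addr=0x15b blk=21 s=1: VC-HIT | VC [14, 13]
  [11] addr=0xab blk=10 s=2: MISS | VC [14, 13, 6]
  [12] addr=0xd9 blk=13 s=1: VC-HIT | VC [14, 21, 6]
  [13] addr=0x66 blk=6 s=2: VC-HIT | VC [14, 21, 10]
  [14] addr=0x15f blk=21 s=1: VC-HIT | VC [14, 13, 10]

VC = [14, 13, 10]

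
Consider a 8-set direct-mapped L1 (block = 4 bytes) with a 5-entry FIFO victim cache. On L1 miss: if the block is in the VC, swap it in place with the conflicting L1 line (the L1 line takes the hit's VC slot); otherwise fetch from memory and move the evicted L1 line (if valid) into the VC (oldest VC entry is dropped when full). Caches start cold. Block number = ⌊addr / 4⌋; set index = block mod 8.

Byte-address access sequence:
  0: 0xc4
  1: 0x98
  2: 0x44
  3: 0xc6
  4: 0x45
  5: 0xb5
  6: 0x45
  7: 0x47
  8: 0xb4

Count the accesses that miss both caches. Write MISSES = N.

#0 0xc4→b49/s1 MISS; vc=[]
#1 0x98→b38/s6 MISS; vc=[]
#2 0x44→b17/s1 MISS; vc=[49]
#3 0xc6→b49/s1 VC-HIT; vc=[17]
#4 0x45→b17/s1 VC-HIT; vc=[49]
#5 0xb5→b45/s5 MISS; vc=[49]
#6 0x45→b17/s1 L1-HIT; vc=[49]
#7 0x47→b17/s1 L1-HIT; vc=[49]
#8 0xb4→b45/s5 L1-HIT; vc=[49]

MISSES = 4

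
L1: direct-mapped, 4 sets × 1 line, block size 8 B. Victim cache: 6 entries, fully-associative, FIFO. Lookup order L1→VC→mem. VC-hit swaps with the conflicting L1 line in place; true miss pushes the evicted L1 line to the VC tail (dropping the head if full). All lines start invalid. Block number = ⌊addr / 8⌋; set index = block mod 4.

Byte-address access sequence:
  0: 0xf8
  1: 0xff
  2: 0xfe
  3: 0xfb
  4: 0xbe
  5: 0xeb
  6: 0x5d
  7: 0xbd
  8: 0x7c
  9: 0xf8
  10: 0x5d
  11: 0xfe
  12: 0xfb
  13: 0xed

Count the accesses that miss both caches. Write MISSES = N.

MISSES = 5

0: 0xf8 (blk 31, set 3) → MISS  vc=[]
1: 0xff (blk 31, set 3) → L1-HIT  vc=[]
2: 0xfe (blk 31, set 3) → L1-HIT  vc=[]
3: 0xfb (blk 31, set 3) → L1-HIT  vc=[]
4: 0xbe (blk 23, set 3) → MISS  vc=[31]
5: 0xeb (blk 29, set 1) → MISS  vc=[31]
6: 0x5d (blk 11, set 3) → MISS  vc=[31, 23]
7: 0xbd (blk 23, set 3) → VC-HIT  vc=[31, 11]
8: 0x7c (blk 15, set 3) → MISS  vc=[31, 11, 23]
9: 0xf8 (blk 31, set 3) → VC-HIT  vc=[15, 11, 23]
10: 0x5d (blk 11, set 3) → VC-HIT  vc=[15, 31, 23]
11: 0xfe (blk 31, set 3) → VC-HIT  vc=[15, 11, 23]
12: 0xfb (blk 31, set 3) → L1-HIT  vc=[15, 11, 23]
13: 0xed (blk 29, set 1) → L1-HIT  vc=[15, 11, 23]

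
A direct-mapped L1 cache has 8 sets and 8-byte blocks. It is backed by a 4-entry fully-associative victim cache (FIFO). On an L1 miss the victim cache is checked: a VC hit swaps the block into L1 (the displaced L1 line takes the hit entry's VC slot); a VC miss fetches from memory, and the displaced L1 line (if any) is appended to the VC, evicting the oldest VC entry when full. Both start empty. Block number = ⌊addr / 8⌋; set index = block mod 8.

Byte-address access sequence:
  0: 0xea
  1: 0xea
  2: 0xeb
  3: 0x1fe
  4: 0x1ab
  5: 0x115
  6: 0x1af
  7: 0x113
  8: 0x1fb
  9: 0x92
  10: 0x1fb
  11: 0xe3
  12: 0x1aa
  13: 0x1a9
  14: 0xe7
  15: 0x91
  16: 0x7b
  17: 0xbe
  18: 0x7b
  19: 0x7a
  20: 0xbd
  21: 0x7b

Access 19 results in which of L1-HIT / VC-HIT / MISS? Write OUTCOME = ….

OUTCOME = L1-HIT

  [0] addr=0xea blk=29 s=5: MISS | VC []
  [1] addr=0xea blk=29 s=5: L1-HIT | VC []
  [2] addr=0xeb blk=29 s=5: L1-HIT | VC []
  [3] addr=0x1fe blk=63 s=7: MISS | VC []
  [4] addr=0x1ab blk=53 s=5: MISS | VC [29]
  [5] addr=0x115 blk=34 s=2: MISS | VC [29]
  [6] addr=0x1af blk=53 s=5: L1-HIT | VC [29]
  [7] addr=0x113 blk=34 s=2: L1-HIT | VC [29]
  [8] addr=0x1fb blk=63 s=7: L1-HIT | VC [29]
  [9] addr=0x92 blk=18 s=2: MISS | VC [29, 34]
  [10] addr=0x1fb blk=63 s=7: L1-HIT | VC [29, 34]
  [11] addr=0xe3 blk=28 s=4: MISS | VC [29, 34]
  [12] addr=0x1aa blk=53 s=5: L1-HIT | VC [29, 34]
  [13] addr=0x1a9 blk=53 s=5: L1-HIT | VC [29, 34]
  [14] addr=0xe7 blk=28 s=4: L1-HIT | VC [29, 34]
  [15] addr=0x91 blk=18 s=2: L1-HIT | VC [29, 34]
  [16] addr=0x7b blk=15 s=7: MISS | VC [29, 34, 63]
  [17] addr=0xbe blk=23 s=7: MISS | VC [29, 34, 63, 15]
  [18] addr=0x7b blk=15 s=7: VC-HIT | VC [29, 34, 63, 23]
  [19] addr=0x7a blk=15 s=7: L1-HIT | VC [29, 34, 63, 23]
  [20] addr=0xbd blk=23 s=7: VC-HIT | VC [29, 34, 63, 15]
  [21] addr=0x7b blk=15 s=7: VC-HIT | VC [29, 34, 63, 23]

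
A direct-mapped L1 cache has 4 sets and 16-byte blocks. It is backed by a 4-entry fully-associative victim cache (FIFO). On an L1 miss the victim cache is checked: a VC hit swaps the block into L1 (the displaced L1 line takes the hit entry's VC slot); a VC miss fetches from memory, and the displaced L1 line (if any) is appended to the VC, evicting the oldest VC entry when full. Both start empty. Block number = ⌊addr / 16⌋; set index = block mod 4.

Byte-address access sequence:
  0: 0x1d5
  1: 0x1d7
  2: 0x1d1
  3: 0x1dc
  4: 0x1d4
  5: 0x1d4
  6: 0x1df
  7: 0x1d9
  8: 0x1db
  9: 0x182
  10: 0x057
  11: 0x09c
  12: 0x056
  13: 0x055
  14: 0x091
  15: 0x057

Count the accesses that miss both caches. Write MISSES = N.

MISSES = 4

#0 0x1d5→b29/s1 MISS; vc=[]
#1 0x1d7→b29/s1 L1-HIT; vc=[]
#2 0x1d1→b29/s1 L1-HIT; vc=[]
#3 0x1dc→b29/s1 L1-HIT; vc=[]
#4 0x1d4→b29/s1 L1-HIT; vc=[]
#5 0x1d4→b29/s1 L1-HIT; vc=[]
#6 0x1df→b29/s1 L1-HIT; vc=[]
#7 0x1d9→b29/s1 L1-HIT; vc=[]
#8 0x1db→b29/s1 L1-HIT; vc=[]
#9 0x182→b24/s0 MISS; vc=[]
#10 0x57→b5/s1 MISS; vc=[29]
#11 0x9c→b9/s1 MISS; vc=[29,5]
#12 0x56→b5/s1 VC-HIT; vc=[29,9]
#13 0x55→b5/s1 L1-HIT; vc=[29,9]
#14 0x91→b9/s1 VC-HIT; vc=[29,5]
#15 0x57→b5/s1 VC-HIT; vc=[29,9]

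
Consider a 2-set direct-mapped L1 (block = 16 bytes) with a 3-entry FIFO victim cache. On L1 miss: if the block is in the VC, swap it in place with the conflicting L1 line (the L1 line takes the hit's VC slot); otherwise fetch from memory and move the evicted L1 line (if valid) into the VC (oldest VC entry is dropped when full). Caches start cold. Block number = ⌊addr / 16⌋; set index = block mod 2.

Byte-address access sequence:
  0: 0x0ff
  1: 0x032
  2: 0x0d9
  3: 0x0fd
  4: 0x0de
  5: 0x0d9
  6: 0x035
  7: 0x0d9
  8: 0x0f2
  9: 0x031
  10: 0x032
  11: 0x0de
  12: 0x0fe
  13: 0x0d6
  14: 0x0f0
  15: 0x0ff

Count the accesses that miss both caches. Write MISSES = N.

0: 0xff (blk 15, set 1) → MISS  vc=[]
1: 0x32 (blk 3, set 1) → MISS  vc=[15]
2: 0xd9 (blk 13, set 1) → MISS  vc=[15, 3]
3: 0xfd (blk 15, set 1) → VC-HIT  vc=[13, 3]
4: 0xde (blk 13, set 1) → VC-HIT  vc=[15, 3]
5: 0xd9 (blk 13, set 1) → L1-HIT  vc=[15, 3]
6: 0x35 (blk 3, set 1) → VC-HIT  vc=[15, 13]
7: 0xd9 (blk 13, set 1) → VC-HIT  vc=[15, 3]
8: 0xf2 (blk 15, set 1) → VC-HIT  vc=[13, 3]
9: 0x31 (blk 3, set 1) → VC-HIT  vc=[13, 15]
10: 0x32 (blk 3, set 1) → L1-HIT  vc=[13, 15]
11: 0xde (blk 13, set 1) → VC-HIT  vc=[3, 15]
12: 0xfe (blk 15, set 1) → VC-HIT  vc=[3, 13]
13: 0xd6 (blk 13, set 1) → VC-HIT  vc=[3, 15]
14: 0xf0 (blk 15, set 1) → VC-HIT  vc=[3, 13]
15: 0xff (blk 15, set 1) → L1-HIT  vc=[3, 13]

MISSES = 3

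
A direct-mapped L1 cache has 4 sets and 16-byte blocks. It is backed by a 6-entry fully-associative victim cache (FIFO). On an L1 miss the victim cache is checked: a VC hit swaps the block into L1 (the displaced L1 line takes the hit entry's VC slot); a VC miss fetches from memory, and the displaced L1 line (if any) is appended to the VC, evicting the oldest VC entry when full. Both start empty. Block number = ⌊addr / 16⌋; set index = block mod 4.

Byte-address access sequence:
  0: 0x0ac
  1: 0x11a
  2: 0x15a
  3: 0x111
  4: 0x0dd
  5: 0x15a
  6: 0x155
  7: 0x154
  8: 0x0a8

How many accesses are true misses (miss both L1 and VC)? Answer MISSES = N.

MISSES = 4

#0 0xac→b10/s2 MISS; vc=[]
#1 0x11a→b17/s1 MISS; vc=[]
#2 0x15a→b21/s1 MISS; vc=[17]
#3 0x111→b17/s1 VC-HIT; vc=[21]
#4 0xdd→b13/s1 MISS; vc=[21,17]
#5 0x15a→b21/s1 VC-HIT; vc=[13,17]
#6 0x155→b21/s1 L1-HIT; vc=[13,17]
#7 0x154→b21/s1 L1-HIT; vc=[13,17]
#8 0xa8→b10/s2 L1-HIT; vc=[13,17]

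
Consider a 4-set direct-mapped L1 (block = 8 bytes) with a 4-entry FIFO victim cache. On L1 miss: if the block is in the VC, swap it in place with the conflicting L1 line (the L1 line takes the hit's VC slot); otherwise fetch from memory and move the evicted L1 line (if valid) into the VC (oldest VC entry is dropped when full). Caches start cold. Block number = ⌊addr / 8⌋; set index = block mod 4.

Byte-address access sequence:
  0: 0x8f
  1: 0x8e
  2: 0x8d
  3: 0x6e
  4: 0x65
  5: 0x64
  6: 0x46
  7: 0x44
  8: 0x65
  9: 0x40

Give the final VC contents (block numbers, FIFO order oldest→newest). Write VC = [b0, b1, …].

VC = [17, 12]

  [0] addr=0x8f blk=17 s=1: MISS | VC []
  [1] addr=0x8e blk=17 s=1: L1-HIT | VC []
  [2] addr=0x8d blk=17 s=1: L1-HIT | VC []
  [3] addr=0x6e blk=13 s=1: MISS | VC [17]
  [4] addr=0x65 blk=12 s=0: MISS | VC [17]
  [5] addr=0x64 blk=12 s=0: L1-HIT | VC [17]
  [6] addr=0x46 blk=8 s=0: MISS | VC [17, 12]
  [7] addr=0x44 blk=8 s=0: L1-HIT | VC [17, 12]
  [8] addr=0x65 blk=12 s=0: VC-HIT | VC [17, 8]
  [9] addr=0x40 blk=8 s=0: VC-HIT | VC [17, 12]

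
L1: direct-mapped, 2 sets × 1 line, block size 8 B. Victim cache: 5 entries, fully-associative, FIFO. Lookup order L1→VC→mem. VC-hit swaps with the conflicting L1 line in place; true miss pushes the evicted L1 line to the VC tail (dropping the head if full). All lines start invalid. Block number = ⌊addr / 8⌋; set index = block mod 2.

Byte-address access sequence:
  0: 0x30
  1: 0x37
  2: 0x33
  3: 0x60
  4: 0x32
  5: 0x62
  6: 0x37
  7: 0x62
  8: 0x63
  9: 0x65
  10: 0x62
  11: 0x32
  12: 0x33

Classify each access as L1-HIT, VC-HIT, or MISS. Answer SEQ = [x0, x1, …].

#0 0x30→b6/s0 MISS; vc=[]
#1 0x37→b6/s0 L1-HIT; vc=[]
#2 0x33→b6/s0 L1-HIT; vc=[]
#3 0x60→b12/s0 MISS; vc=[6]
#4 0x32→b6/s0 VC-HIT; vc=[12]
#5 0x62→b12/s0 VC-HIT; vc=[6]
#6 0x37→b6/s0 VC-HIT; vc=[12]
#7 0x62→b12/s0 VC-HIT; vc=[6]
#8 0x63→b12/s0 L1-HIT; vc=[6]
#9 0x65→b12/s0 L1-HIT; vc=[6]
#10 0x62→b12/s0 L1-HIT; vc=[6]
#11 0x32→b6/s0 VC-HIT; vc=[12]
#12 0x33→b6/s0 L1-HIT; vc=[12]

SEQ = [MISS, L1-HIT, L1-HIT, MISS, VC-HIT, VC-HIT, VC-HIT, VC-HIT, L1-HIT, L1-HIT, L1-HIT, VC-HIT, L1-HIT]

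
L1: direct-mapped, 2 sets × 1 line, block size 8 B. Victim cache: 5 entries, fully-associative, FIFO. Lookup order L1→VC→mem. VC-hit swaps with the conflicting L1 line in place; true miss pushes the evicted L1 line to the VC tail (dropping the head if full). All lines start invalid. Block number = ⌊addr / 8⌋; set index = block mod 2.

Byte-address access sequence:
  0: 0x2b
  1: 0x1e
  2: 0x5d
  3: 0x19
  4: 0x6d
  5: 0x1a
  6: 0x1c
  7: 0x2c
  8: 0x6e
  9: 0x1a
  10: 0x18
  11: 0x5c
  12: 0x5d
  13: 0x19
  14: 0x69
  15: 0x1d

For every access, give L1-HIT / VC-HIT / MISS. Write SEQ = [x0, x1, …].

SEQ = [MISS, MISS, MISS, VC-HIT, MISS, VC-HIT, L1-HIT, VC-HIT, VC-HIT, VC-HIT, L1-HIT, VC-HIT, L1-HIT, VC-HIT, VC-HIT, VC-HIT]

0: 0x2b (blk 5, set 1) → MISS  vc=[]
1: 0x1e (blk 3, set 1) → MISS  vc=[5]
2: 0x5d (blk 11, set 1) → MISS  vc=[5, 3]
3: 0x19 (blk 3, set 1) → VC-HIT  vc=[5, 11]
4: 0x6d (blk 13, set 1) → MISS  vc=[5, 11, 3]
5: 0x1a (blk 3, set 1) → VC-HIT  vc=[5, 11, 13]
6: 0x1c (blk 3, set 1) → L1-HIT  vc=[5, 11, 13]
7: 0x2c (blk 5, set 1) → VC-HIT  vc=[3, 11, 13]
8: 0x6e (blk 13, set 1) → VC-HIT  vc=[3, 11, 5]
9: 0x1a (blk 3, set 1) → VC-HIT  vc=[13, 11, 5]
10: 0x18 (blk 3, set 1) → L1-HIT  vc=[13, 11, 5]
11: 0x5c (blk 11, set 1) → VC-HIT  vc=[13, 3, 5]
12: 0x5d (blk 11, set 1) → L1-HIT  vc=[13, 3, 5]
13: 0x19 (blk 3, set 1) → VC-HIT  vc=[13, 11, 5]
14: 0x69 (blk 13, set 1) → VC-HIT  vc=[3, 11, 5]
15: 0x1d (blk 3, set 1) → VC-HIT  vc=[13, 11, 5]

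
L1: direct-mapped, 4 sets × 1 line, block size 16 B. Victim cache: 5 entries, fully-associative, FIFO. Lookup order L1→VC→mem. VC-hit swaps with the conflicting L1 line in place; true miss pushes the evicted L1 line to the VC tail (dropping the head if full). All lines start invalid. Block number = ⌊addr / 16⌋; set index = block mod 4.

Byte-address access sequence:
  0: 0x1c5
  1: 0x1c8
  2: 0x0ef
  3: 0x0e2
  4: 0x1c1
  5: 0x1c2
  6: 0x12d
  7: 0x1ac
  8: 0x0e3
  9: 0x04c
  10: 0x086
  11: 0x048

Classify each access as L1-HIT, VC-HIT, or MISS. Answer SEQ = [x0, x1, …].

0: 0x1c5 (blk 28, set 0) → MISS  vc=[]
1: 0x1c8 (blk 28, set 0) → L1-HIT  vc=[]
2: 0xef (blk 14, set 2) → MISS  vc=[]
3: 0xe2 (blk 14, set 2) → L1-HIT  vc=[]
4: 0x1c1 (blk 28, set 0) → L1-HIT  vc=[]
5: 0x1c2 (blk 28, set 0) → L1-HIT  vc=[]
6: 0x12d (blk 18, set 2) → MISS  vc=[14]
7: 0x1ac (blk 26, set 2) → MISS  vc=[14, 18]
8: 0xe3 (blk 14, set 2) → VC-HIT  vc=[26, 18]
9: 0x4c (blk 4, set 0) → MISS  vc=[26, 18, 28]
10: 0x86 (blk 8, set 0) → MISS  vc=[26, 18, 28, 4]
11: 0x48 (blk 4, set 0) → VC-HIT  vc=[26, 18, 28, 8]

SEQ = [MISS, L1-HIT, MISS, L1-HIT, L1-HIT, L1-HIT, MISS, MISS, VC-HIT, MISS, MISS, VC-HIT]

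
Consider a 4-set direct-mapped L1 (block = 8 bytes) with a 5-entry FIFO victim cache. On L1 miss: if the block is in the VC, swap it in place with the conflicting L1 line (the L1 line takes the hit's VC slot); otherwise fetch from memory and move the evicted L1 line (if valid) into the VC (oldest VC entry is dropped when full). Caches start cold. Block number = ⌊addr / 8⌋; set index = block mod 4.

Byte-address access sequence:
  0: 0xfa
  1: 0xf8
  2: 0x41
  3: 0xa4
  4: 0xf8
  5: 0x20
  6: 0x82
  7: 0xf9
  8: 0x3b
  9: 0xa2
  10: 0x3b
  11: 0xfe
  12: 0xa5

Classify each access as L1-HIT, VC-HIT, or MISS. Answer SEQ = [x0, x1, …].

SEQ = [MISS, L1-HIT, MISS, MISS, L1-HIT, MISS, MISS, L1-HIT, MISS, VC-HIT, L1-HIT, VC-HIT, L1-HIT]

  [0] addr=0xfa blk=31 s=3: MISS | VC []
  [1] addr=0xf8 blk=31 s=3: L1-HIT | VC []
  [2] addr=0x41 blk=8 s=0: MISS | VC []
  [3] addr=0xa4 blk=20 s=0: MISS | VC [8]
  [4] addr=0xf8 blk=31 s=3: L1-HIT | VC [8]
  [5] addr=0x20 blk=4 s=0: MISS | VC [8, 20]
  [6] addr=0x82 blk=16 s=0: MISS | VC [8, 20, 4]
  [7] addr=0xf9 blk=31 s=3: L1-HIT | VC [8, 20, 4]
  [8] addr=0x3b blk=7 s=3: MISS | VC [8, 20, 4, 31]
  [9] addr=0xa2 blk=20 s=0: VC-HIT | VC [8, 16, 4, 31]
  [10] addr=0x3b blk=7 s=3: L1-HIT | VC [8, 16, 4, 31]
  [11] addr=0xfe blk=31 s=3: VC-HIT | VC [8, 16, 4, 7]
  [12] addr=0xa5 blk=20 s=0: L1-HIT | VC [8, 16, 4, 7]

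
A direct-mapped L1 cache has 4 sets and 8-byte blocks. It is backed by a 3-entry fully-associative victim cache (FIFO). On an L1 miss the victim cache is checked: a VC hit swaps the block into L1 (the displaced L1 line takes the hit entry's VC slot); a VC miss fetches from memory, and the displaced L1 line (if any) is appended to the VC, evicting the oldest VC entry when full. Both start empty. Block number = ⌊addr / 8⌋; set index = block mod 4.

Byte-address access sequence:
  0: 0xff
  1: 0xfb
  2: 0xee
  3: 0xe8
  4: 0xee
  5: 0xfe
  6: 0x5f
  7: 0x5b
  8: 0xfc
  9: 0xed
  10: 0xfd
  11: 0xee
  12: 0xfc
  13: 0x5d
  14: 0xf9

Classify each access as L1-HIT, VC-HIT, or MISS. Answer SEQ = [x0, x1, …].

#0 0xff→b31/s3 MISS; vc=[]
#1 0xfb→b31/s3 L1-HIT; vc=[]
#2 0xee→b29/s1 MISS; vc=[]
#3 0xe8→b29/s1 L1-HIT; vc=[]
#4 0xee→b29/s1 L1-HIT; vc=[]
#5 0xfe→b31/s3 L1-HIT; vc=[]
#6 0x5f→b11/s3 MISS; vc=[31]
#7 0x5b→b11/s3 L1-HIT; vc=[31]
#8 0xfc→b31/s3 VC-HIT; vc=[11]
#9 0xed→b29/s1 L1-HIT; vc=[11]
#10 0xfd→b31/s3 L1-HIT; vc=[11]
#11 0xee→b29/s1 L1-HIT; vc=[11]
#12 0xfc→b31/s3 L1-HIT; vc=[11]
#13 0x5d→b11/s3 VC-HIT; vc=[31]
#14 0xf9→b31/s3 VC-HIT; vc=[11]

SEQ = [MISS, L1-HIT, MISS, L1-HIT, L1-HIT, L1-HIT, MISS, L1-HIT, VC-HIT, L1-HIT, L1-HIT, L1-HIT, L1-HIT, VC-HIT, VC-HIT]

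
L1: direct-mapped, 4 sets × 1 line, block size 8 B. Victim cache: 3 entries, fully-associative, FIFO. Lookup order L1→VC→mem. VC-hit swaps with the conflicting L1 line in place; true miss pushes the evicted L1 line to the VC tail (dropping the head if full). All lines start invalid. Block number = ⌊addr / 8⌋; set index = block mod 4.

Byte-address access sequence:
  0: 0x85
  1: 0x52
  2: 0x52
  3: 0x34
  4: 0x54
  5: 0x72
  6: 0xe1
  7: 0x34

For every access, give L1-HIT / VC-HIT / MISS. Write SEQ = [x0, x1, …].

0: 0x85 (blk 16, set 0) → MISS  vc=[]
1: 0x52 (blk 10, set 2) → MISS  vc=[]
2: 0x52 (blk 10, set 2) → L1-HIT  vc=[]
3: 0x34 (blk 6, set 2) → MISS  vc=[10]
4: 0x54 (blk 10, set 2) → VC-HIT  vc=[6]
5: 0x72 (blk 14, set 2) → MISS  vc=[6, 10]
6: 0xe1 (blk 28, set 0) → MISS  vc=[6, 10, 16]
7: 0x34 (blk 6, set 2) → VC-HIT  vc=[14, 10, 16]

SEQ = [MISS, MISS, L1-HIT, MISS, VC-HIT, MISS, MISS, VC-HIT]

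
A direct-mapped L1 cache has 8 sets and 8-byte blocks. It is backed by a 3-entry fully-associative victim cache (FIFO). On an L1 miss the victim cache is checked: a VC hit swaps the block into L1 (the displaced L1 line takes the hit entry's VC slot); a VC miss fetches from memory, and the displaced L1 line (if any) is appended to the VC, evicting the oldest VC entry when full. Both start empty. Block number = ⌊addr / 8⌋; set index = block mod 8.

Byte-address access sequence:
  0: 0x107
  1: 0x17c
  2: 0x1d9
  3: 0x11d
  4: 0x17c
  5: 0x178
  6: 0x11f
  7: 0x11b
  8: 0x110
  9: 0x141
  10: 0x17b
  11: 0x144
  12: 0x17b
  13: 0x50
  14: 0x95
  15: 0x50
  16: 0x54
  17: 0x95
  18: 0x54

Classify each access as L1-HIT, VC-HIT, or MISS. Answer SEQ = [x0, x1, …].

#0 0x107→b32/s0 MISS; vc=[]
#1 0x17c→b47/s7 MISS; vc=[]
#2 0x1d9→b59/s3 MISS; vc=[]
#3 0x11d→b35/s3 MISS; vc=[59]
#4 0x17c→b47/s7 L1-HIT; vc=[59]
#5 0x178→b47/s7 L1-HIT; vc=[59]
#6 0x11f→b35/s3 L1-HIT; vc=[59]
#7 0x11b→b35/s3 L1-HIT; vc=[59]
#8 0x110→b34/s2 MISS; vc=[59]
#9 0x141→b40/s0 MISS; vc=[59,32]
#10 0x17b→b47/s7 L1-HIT; vc=[59,32]
#11 0x144→b40/s0 L1-HIT; vc=[59,32]
#12 0x17b→b47/s7 L1-HIT; vc=[59,32]
#13 0x50→b10/s2 MISS; vc=[59,32,34]
#14 0x95→b18/s2 MISS; vc=[32,34,10]
#15 0x50→b10/s2 VC-HIT; vc=[32,34,18]
#16 0x54→b10/s2 L1-HIT; vc=[32,34,18]
#17 0x95→b18/s2 VC-HIT; vc=[32,34,10]
#18 0x54→b10/s2 VC-HIT; vc=[32,34,18]

SEQ = [MISS, MISS, MISS, MISS, L1-HIT, L1-HIT, L1-HIT, L1-HIT, MISS, MISS, L1-HIT, L1-HIT, L1-HIT, MISS, MISS, VC-HIT, L1-HIT, VC-HIT, VC-HIT]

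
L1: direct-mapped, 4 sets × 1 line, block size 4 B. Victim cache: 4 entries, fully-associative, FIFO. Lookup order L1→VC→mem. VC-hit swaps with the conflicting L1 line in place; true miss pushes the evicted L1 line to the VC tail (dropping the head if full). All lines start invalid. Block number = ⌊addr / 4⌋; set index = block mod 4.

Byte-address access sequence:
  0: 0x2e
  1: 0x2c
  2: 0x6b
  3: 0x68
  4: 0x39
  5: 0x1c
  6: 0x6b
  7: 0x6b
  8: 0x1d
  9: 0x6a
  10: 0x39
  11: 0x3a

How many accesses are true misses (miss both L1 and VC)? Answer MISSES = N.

MISSES = 4

#0 0x2e→b11/s3 MISS; vc=[]
#1 0x2c→b11/s3 L1-HIT; vc=[]
#2 0x6b→b26/s2 MISS; vc=[]
#3 0x68→b26/s2 L1-HIT; vc=[]
#4 0x39→b14/s2 MISS; vc=[26]
#5 0x1c→b7/s3 MISS; vc=[26,11]
#6 0x6b→b26/s2 VC-HIT; vc=[14,11]
#7 0x6b→b26/s2 L1-HIT; vc=[14,11]
#8 0x1d→b7/s3 L1-HIT; vc=[14,11]
#9 0x6a→b26/s2 L1-HIT; vc=[14,11]
#10 0x39→b14/s2 VC-HIT; vc=[26,11]
#11 0x3a→b14/s2 L1-HIT; vc=[26,11]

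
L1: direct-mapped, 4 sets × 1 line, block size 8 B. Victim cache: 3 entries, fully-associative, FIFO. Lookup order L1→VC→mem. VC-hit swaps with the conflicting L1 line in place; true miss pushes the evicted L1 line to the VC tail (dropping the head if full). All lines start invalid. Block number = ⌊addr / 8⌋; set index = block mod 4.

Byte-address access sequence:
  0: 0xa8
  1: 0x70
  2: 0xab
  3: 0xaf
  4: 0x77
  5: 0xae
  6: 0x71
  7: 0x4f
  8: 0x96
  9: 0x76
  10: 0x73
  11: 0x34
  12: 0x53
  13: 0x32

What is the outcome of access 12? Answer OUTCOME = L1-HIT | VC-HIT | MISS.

OUTCOME = MISS

  [0] addr=0xa8 blk=21 s=1: MISS | VC []
  [1] addr=0x70 blk=14 s=2: MISS | VC []
  [2] addr=0xab blk=21 s=1: L1-HIT | VC []
  [3] addr=0xaf blk=21 s=1: L1-HIT | VC []
  [4] addr=0x77 blk=14 s=2: L1-HIT | VC []
  [5] addr=0xae blk=21 s=1: L1-HIT | VC []
  [6] addr=0x71 blk=14 s=2: L1-HIT | VC []
  [7] addr=0x4f blk=9 s=1: MISS | VC [21]
  [8] addr=0x96 blk=18 s=2: MISS | VC [21, 14]
  [9] addr=0x76 blk=14 s=2: VC-HIT | VC [21, 18]
  [10] addr=0x73 blk=14 s=2: L1-HIT | VC [21, 18]
  [11] addr=0x34 blk=6 s=2: MISS | VC [21, 18, 14]
  [12] addr=0x53 blk=10 s=2: MISS | VC [18, 14, 6]
  [13] addr=0x32 blk=6 s=2: VC-HIT | VC [18, 14, 10]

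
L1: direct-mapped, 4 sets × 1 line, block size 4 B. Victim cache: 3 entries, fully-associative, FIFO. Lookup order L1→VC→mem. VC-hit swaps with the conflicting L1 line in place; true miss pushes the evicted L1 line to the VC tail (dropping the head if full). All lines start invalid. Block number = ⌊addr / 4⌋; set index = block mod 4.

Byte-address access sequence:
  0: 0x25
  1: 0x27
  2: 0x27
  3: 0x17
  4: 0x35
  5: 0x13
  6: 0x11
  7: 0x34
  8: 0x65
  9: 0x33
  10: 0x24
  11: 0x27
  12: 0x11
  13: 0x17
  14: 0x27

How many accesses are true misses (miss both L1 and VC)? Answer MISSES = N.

#0 0x25→b9/s1 MISS; vc=[]
#1 0x27→b9/s1 L1-HIT; vc=[]
#2 0x27→b9/s1 L1-HIT; vc=[]
#3 0x17→b5/s1 MISS; vc=[9]
#4 0x35→b13/s1 MISS; vc=[9,5]
#5 0x13→b4/s0 MISS; vc=[9,5]
#6 0x11→b4/s0 L1-HIT; vc=[9,5]
#7 0x34→b13/s1 L1-HIT; vc=[9,5]
#8 0x65→b25/s1 MISS; vc=[9,5,13]
#9 0x33→b12/s0 MISS; vc=[5,13,4]
#10 0x24→b9/s1 MISS; vc=[13,4,25]
#11 0x27→b9/s1 L1-HIT; vc=[13,4,25]
#12 0x11→b4/s0 VC-HIT; vc=[13,12,25]
#13 0x17→b5/s1 MISS; vc=[12,25,9]
#14 0x27→b9/s1 VC-HIT; vc=[12,25,5]

MISSES = 8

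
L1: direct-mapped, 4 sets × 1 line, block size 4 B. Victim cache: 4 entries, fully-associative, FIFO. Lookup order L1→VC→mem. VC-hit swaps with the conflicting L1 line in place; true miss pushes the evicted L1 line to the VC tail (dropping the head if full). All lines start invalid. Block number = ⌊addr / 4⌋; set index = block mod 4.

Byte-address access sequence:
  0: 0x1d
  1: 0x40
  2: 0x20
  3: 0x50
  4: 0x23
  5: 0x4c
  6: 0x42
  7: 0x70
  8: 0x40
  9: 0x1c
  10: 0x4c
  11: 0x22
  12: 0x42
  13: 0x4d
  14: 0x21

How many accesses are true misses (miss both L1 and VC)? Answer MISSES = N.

#0 0x1d→b7/s3 MISS; vc=[]
#1 0x40→b16/s0 MISS; vc=[]
#2 0x20→b8/s0 MISS; vc=[16]
#3 0x50→b20/s0 MISS; vc=[16,8]
#4 0x23→b8/s0 VC-HIT; vc=[16,20]
#5 0x4c→b19/s3 MISS; vc=[16,20,7]
#6 0x42→b16/s0 VC-HIT; vc=[8,20,7]
#7 0x70→b28/s0 MISS; vc=[8,20,7,16]
#8 0x40→b16/s0 VC-HIT; vc=[8,20,7,28]
#9 0x1c→b7/s3 VC-HIT; vc=[8,20,19,28]
#10 0x4c→b19/s3 VC-HIT; vc=[8,20,7,28]
#11 0x22→b8/s0 VC-HIT; vc=[16,20,7,28]
#12 0x42→b16/s0 VC-HIT; vc=[8,20,7,28]
#13 0x4d→b19/s3 L1-HIT; vc=[8,20,7,28]
#14 0x21→b8/s0 VC-HIT; vc=[16,20,7,28]

MISSES = 6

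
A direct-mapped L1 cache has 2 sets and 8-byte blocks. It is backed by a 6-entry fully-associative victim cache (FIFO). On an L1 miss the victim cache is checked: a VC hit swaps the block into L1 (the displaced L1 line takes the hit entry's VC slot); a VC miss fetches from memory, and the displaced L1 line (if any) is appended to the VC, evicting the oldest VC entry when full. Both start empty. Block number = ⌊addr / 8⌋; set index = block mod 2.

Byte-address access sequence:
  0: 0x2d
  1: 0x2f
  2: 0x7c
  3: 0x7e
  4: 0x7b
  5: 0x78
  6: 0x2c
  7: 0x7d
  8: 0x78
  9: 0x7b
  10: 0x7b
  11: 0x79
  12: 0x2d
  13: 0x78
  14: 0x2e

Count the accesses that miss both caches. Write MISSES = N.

MISSES = 2

#0 0x2d→b5/s1 MISS; vc=[]
#1 0x2f→b5/s1 L1-HIT; vc=[]
#2 0x7c→b15/s1 MISS; vc=[5]
#3 0x7e→b15/s1 L1-HIT; vc=[5]
#4 0x7b→b15/s1 L1-HIT; vc=[5]
#5 0x78→b15/s1 L1-HIT; vc=[5]
#6 0x2c→b5/s1 VC-HIT; vc=[15]
#7 0x7d→b15/s1 VC-HIT; vc=[5]
#8 0x78→b15/s1 L1-HIT; vc=[5]
#9 0x7b→b15/s1 L1-HIT; vc=[5]
#10 0x7b→b15/s1 L1-HIT; vc=[5]
#11 0x79→b15/s1 L1-HIT; vc=[5]
#12 0x2d→b5/s1 VC-HIT; vc=[15]
#13 0x78→b15/s1 VC-HIT; vc=[5]
#14 0x2e→b5/s1 VC-HIT; vc=[15]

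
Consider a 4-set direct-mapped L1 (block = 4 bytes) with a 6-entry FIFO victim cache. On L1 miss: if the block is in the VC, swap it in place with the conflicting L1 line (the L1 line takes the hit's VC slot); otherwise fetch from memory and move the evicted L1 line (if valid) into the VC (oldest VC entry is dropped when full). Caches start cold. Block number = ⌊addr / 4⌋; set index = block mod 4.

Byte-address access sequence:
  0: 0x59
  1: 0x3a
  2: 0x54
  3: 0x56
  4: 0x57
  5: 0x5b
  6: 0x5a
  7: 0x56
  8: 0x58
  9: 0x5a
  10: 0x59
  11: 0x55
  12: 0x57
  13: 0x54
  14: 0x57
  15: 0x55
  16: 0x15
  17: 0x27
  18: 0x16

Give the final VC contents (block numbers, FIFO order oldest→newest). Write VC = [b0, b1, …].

0: 0x59 (blk 22, set 2) → MISS  vc=[]
1: 0x3a (blk 14, set 2) → MISS  vc=[22]
2: 0x54 (blk 21, set 1) → MISS  vc=[22]
3: 0x56 (blk 21, set 1) → L1-HIT  vc=[22]
4: 0x57 (blk 21, set 1) → L1-HIT  vc=[22]
5: 0x5b (blk 22, set 2) → VC-HIT  vc=[14]
6: 0x5a (blk 22, set 2) → L1-HIT  vc=[14]
7: 0x56 (blk 21, set 1) → L1-HIT  vc=[14]
8: 0x58 (blk 22, set 2) → L1-HIT  vc=[14]
9: 0x5a (blk 22, set 2) → L1-HIT  vc=[14]
10: 0x59 (blk 22, set 2) → L1-HIT  vc=[14]
11: 0x55 (blk 21, set 1) → L1-HIT  vc=[14]
12: 0x57 (blk 21, set 1) → L1-HIT  vc=[14]
13: 0x54 (blk 21, set 1) → L1-HIT  vc=[14]
14: 0x57 (blk 21, set 1) → L1-HIT  vc=[14]
15: 0x55 (blk 21, set 1) → L1-HIT  vc=[14]
16: 0x15 (blk 5, set 1) → MISS  vc=[14, 21]
17: 0x27 (blk 9, set 1) → MISS  vc=[14, 21, 5]
18: 0x16 (blk 5, set 1) → VC-HIT  vc=[14, 21, 9]

VC = [14, 21, 9]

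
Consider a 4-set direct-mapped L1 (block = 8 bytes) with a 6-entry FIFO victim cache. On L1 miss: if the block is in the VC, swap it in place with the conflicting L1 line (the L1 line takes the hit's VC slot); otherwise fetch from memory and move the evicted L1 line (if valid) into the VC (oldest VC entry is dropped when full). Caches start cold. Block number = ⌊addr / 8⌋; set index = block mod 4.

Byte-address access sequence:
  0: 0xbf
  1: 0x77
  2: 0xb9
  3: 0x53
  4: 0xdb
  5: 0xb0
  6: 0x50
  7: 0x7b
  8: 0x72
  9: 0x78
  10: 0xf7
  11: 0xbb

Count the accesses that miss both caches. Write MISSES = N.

#0 0xbf→b23/s3 MISS; vc=[]
#1 0x77→b14/s2 MISS; vc=[]
#2 0xb9→b23/s3 L1-HIT; vc=[]
#3 0x53→b10/s2 MISS; vc=[14]
#4 0xdb→b27/s3 MISS; vc=[14,23]
#5 0xb0→b22/s2 MISS; vc=[14,23,10]
#6 0x50→b10/s2 VC-HIT; vc=[14,23,22]
#7 0x7b→b15/s3 MISS; vc=[14,23,22,27]
#8 0x72→b14/s2 VC-HIT; vc=[10,23,22,27]
#9 0x78→b15/s3 L1-HIT; vc=[10,23,22,27]
#10 0xf7→b30/s2 MISS; vc=[10,23,22,27,14]
#11 0xbb→b23/s3 VC-HIT; vc=[10,15,22,27,14]

MISSES = 7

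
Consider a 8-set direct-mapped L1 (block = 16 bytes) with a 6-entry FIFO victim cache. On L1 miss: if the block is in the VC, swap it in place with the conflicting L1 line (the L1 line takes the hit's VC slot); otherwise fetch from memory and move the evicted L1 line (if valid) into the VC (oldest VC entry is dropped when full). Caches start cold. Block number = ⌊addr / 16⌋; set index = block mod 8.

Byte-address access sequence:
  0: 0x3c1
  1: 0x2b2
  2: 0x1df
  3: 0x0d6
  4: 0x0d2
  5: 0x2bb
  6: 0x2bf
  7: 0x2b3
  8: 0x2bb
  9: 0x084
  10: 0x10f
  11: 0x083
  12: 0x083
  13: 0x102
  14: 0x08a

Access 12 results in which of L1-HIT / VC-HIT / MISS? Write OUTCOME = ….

0: 0x3c1 (blk 60, set 4) → MISS  vc=[]
1: 0x2b2 (blk 43, set 3) → MISS  vc=[]
2: 0x1df (blk 29, set 5) → MISS  vc=[]
3: 0xd6 (blk 13, set 5) → MISS  vc=[29]
4: 0xd2 (blk 13, set 5) → L1-HIT  vc=[29]
5: 0x2bb (blk 43, set 3) → L1-HIT  vc=[29]
6: 0x2bf (blk 43, set 3) → L1-HIT  vc=[29]
7: 0x2b3 (blk 43, set 3) → L1-HIT  vc=[29]
8: 0x2bb (blk 43, set 3) → L1-HIT  vc=[29]
9: 0x84 (blk 8, set 0) → MISS  vc=[29]
10: 0x10f (blk 16, set 0) → MISS  vc=[29, 8]
11: 0x83 (blk 8, set 0) → VC-HIT  vc=[29, 16]
12: 0x83 (blk 8, set 0) → L1-HIT  vc=[29, 16]
13: 0x102 (blk 16, set 0) → VC-HIT  vc=[29, 8]
14: 0x8a (blk 8, set 0) → VC-HIT  vc=[29, 16]

OUTCOME = L1-HIT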